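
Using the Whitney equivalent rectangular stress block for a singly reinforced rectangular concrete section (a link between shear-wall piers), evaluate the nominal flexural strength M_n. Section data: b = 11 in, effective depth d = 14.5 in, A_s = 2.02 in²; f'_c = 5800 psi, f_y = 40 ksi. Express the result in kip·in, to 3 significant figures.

T = A_s f_y = 2.02 × 40 = 80.8 kips.
a = T/(0.85 f'_c b) = 80.8/(0.85 × 5.8 × 11) = 1.490 in.
M_n = T(d − a/2) = 80.8 × (14.5 − 0.745) = 1111.4 kip·in.

M_n ≈ 1110 kip·in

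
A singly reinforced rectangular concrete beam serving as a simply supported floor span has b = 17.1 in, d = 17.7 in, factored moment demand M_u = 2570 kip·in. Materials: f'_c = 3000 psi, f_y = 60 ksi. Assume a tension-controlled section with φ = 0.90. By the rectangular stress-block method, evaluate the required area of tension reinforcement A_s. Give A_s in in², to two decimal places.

A_s ≈ 3.05 in²

M_n = M_u/φ = 2570/0.90 = 2855.56 kip·in.
From M_n = 0.85 f'_c a b (d − a/2):
a = d − √(d² − 2M_n/(0.85 f'_c b)) = 17.7 − √(17.7² − 2 × 2855.56/(0.85 × 3 × 17.1)) = 4.198 in.
A_s = 0.85 f'_c a b / f_y = 0.85 × 3 × 4.198 × 17.1 / 60 = 3.051 in².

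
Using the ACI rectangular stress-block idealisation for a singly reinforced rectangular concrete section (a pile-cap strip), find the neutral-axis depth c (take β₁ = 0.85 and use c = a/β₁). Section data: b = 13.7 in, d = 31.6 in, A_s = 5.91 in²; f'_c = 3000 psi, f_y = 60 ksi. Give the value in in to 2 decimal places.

c ≈ 11.94 in

T = A_s f_y = 5.91 × 60 = 354.6 kips.
a = T/(0.85 f'_c b) = 354.6/(0.85 × 3 × 13.7) = 10.1503 in.
With β₁ = 0.85, c = a/β₁ = 10.1503/0.85 = 11.94 in.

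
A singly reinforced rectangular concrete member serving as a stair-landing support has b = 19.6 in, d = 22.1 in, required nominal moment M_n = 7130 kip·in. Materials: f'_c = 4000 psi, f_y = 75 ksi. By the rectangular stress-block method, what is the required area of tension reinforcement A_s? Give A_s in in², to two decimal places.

From M_n = 0.85 f'_c a b (d − a/2):
a = d − √(d² − 2M_n/(0.85 f'_c b)) = 22.1 − √(22.1² − 2 × 7130/(0.85 × 4 × 19.6)) = 5.534 in.
A_s = 0.85 f'_c a b / f_y = 0.85 × 4 × 5.534 × 19.6 / 75 = 4.917 in².

A_s ≈ 4.92 in²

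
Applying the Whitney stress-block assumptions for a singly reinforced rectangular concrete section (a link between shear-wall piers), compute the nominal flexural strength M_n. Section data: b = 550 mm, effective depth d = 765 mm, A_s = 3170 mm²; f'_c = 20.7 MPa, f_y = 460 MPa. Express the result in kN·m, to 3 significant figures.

M_n ≈ 1010 kN·m

T = A_s f_y = 3170 × 460 = 1458200 N = 1458.2 kN.
From C = T: a = T/(0.85 f'_c b) = 1458200/(0.85 × 20.7 × 550) = 150.68 mm.
M_n = T(d − a/2) = 1458.2 kN × (765 − 75.34) mm = 1005.66 kN·m.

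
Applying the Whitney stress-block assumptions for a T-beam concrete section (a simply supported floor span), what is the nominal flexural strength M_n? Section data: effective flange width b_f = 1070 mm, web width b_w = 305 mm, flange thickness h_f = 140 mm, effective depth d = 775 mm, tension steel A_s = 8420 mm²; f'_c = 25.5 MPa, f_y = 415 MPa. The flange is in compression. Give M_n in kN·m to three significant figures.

Tension: T = A_s f_y = 8420 × 415 = 3494300 N.
Try a within the flange: a = T/(0.85 f'_c b_f) = 3494300/(0.85 × 25.5 × 1070) = 150.67 mm.
a = 150.67 > h_f = 140 mm: the block extends into the web. Split into flange-overhang and web parts.
C_f = 0.85 f'_c (b_f − b_w) h_f = 0.85 × 25.5 × (1070 − 305) × 140 = 2321393 N.
Remaining web compression depth: a_w = (T − C_f)/(0.85 f'_c b_w) = (3494300 − 2321393)/(0.85 × 25.5 × 305) = 177.42 mm.
M_n = C_f(d − h_f/2) + (T − C_f)(d − a_w/2) = 2321393 × (775 − 70) + 1172907 × (775 − 88.71) = 1636.58 + 804.95 = 2441.53 × 10⁶ N·mm.
M_n = 2441.53 kN·m.

M_n ≈ 2440 kN·m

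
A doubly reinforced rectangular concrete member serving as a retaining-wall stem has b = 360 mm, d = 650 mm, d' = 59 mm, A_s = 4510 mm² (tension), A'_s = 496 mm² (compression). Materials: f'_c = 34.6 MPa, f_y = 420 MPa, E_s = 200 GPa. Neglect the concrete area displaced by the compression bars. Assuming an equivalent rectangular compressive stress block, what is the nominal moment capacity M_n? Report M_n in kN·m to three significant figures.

M_n ≈ 1080 kN·m

Assume both tension and compression steel yield.
Net tension couple steel: A_s − A'_s = 4014 mm².
a = (A_s − A'_s) f_y / (0.85 f'_c b) = 1685880/(0.85 × 34.6 × 360) = 159.23 mm.
c = a/β₁ = 159.23/0.803 = 198.29 mm; ε'_s = 0.003(c − d')/c = 0.0021 ≥ f_y/E_s = 0.0021, so compression steel does yield.
M_n = (A_s − A'_s) f_y (d − a/2) + A'_s f_y (d − d') = [1685880 × (650 − 79.615) + 208320 × (650 − 59)] × 10⁻⁶ = 961.60 + 123.12 = 1084.72 kN·m.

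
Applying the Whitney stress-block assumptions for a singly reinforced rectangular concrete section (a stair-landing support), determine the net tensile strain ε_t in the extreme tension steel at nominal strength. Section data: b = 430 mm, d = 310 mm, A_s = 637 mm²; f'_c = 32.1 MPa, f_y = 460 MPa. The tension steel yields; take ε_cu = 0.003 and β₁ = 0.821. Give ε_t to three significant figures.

ε_t ≈ 0.0276

a = A_s f_y/(0.85 f'_c b) = 24.97 mm.
β₁ = 0.821, so c = a/β₁ = 24.97/0.821 = 30.41 mm.
From the linear strain diagram with ε_cu = 0.003: ε_t = 0.003 (d − c)/c = 0.003 × (310 − 30.41)/30.41 = 0.0276.
Since ε_t ≥ 0.005, the section is tension-controlled.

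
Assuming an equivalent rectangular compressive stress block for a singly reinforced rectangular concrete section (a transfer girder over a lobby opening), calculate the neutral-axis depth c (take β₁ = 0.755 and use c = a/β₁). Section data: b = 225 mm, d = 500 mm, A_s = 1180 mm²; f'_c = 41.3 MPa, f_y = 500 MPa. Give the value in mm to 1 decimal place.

c ≈ 98.9 mm

T = A_s f_y = 1180 × 500 = 590000 N = 590 kN.
Setting C = 0.85 f'_c a b equal to T: a = 590000/(0.85 × 41.3 × 225) = 74.697 mm.
With β₁ = 0.755, c = a/β₁ = 74.697/0.755 = 98.9 mm.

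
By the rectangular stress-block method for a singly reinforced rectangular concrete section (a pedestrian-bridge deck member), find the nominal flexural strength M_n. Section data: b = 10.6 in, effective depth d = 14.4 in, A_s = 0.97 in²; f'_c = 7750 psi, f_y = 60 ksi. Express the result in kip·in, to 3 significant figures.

M_n ≈ 814 kip·in

T = A_s f_y = 0.97 × 60 = 58.2 kips.
a = T/(0.85 f'_c b) = 58.2/(0.85 × 7.75 × 10.6) = 0.833 in.
M_n = T(d − a/2) = 58.2 × (14.4 − 0.4165) = 813.8 kip·in.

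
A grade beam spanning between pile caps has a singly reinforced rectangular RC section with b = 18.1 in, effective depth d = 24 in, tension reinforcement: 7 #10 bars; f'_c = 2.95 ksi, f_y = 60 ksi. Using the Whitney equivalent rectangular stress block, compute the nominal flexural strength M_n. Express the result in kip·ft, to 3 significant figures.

M_n ≈ 806 kip·ft

A_s = 7 × 1.27 = 8.89 in².
T = A_s f_y = 8.89 × 60 = 533.4 kips.
a = T/(0.85 f'_c b) = 533.4/(0.85 × 2.95 × 18.1) = 11.753 in.
M_n = T(d − a/2) = 533.4 × (24 − 5.8765) = 9667.1 kip·in = 9667.1/12 = 805.59 kip·ft.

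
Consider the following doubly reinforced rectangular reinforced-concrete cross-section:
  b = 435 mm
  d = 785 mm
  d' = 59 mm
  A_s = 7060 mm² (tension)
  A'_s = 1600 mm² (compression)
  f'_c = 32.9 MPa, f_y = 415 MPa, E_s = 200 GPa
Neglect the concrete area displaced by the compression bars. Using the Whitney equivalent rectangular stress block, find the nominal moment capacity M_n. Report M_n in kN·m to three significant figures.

Assume both tension and compression steel yield.
Net tension couple steel: A_s − A'_s = 5460 mm².
a = (A_s − A'_s) f_y / (0.85 f'_c b) = 2265900/(0.85 × 32.9 × 435) = 186.27 mm.
c = a/β₁ = 186.27/0.815 = 228.55 mm; ε'_s = 0.003(c − d')/c = 0.0022 ≥ f_y/E_s = 0.0021, so compression steel does yield.
M_n = (A_s − A'_s) f_y (d − a/2) + A'_s f_y (d − d') = [2265900 × (785 − 93.135) + 664000 × (785 − 59)] × 10⁻⁶ = 1567.70 + 482.06 = 2049.76 kN·m.

M_n ≈ 2050 kN·m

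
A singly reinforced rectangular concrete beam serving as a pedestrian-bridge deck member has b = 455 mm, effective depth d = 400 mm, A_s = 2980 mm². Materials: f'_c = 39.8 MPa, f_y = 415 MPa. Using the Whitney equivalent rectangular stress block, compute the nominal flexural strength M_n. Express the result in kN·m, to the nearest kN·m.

T = A_s f_y = 2980 × 415 = 1236700 N = 1236.7 kN.
From C = T: a = T/(0.85 f'_c b) = 1236700/(0.85 × 39.8 × 455) = 80.34 mm.
M_n = T(d − a/2) = 1236.7 kN × (400 − 40.17) mm = 445.00 kN·m.

M_n ≈ 445 kN·m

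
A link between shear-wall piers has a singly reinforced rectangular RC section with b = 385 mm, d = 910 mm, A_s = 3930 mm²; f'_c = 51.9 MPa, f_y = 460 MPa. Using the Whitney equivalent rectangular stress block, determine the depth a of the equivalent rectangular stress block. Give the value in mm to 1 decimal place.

a ≈ 106.4 mm

T = A_s f_y = 3930 × 460 = 1807800 N = 1807.8 kN.
Setting C = 0.85 f'_c a b equal to T: a = 1807800/(0.85 × 51.9 × 385) = 106.4 mm.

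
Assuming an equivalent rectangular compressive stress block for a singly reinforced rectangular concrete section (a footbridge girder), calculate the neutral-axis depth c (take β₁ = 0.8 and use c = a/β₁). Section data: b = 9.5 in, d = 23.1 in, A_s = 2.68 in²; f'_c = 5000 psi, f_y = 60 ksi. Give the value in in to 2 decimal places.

c ≈ 4.98 in

T = A_s f_y = 2.68 × 60 = 160.8 kips.
a = T/(0.85 f'_c b) = 160.8/(0.85 × 5 × 9.5) = 3.9827 in.
With β₁ = 0.8, c = a/β₁ = 3.9827/0.8 = 4.98 in.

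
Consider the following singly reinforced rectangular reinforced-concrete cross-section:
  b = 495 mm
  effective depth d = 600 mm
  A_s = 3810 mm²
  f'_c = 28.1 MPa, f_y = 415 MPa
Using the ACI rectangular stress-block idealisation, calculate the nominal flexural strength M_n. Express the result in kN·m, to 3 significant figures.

T = A_s f_y = 3810 × 415 = 1581150 N = 1581.15 kN.
From C = T: a = T/(0.85 f'_c b) = 1581150/(0.85 × 28.1 × 495) = 133.73 mm.
M_n = T(d − a/2) = 1581.15 kN × (600 − 66.865) mm = 842.97 kN·m.

M_n ≈ 843 kN·m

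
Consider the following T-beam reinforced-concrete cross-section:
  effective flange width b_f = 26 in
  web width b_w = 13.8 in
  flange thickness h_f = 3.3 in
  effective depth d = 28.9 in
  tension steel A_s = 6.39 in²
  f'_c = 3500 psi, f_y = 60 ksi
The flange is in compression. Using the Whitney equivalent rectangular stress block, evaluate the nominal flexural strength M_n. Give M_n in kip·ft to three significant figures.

M_n ≈ 836 kip·ft

Tension: T = A_s f_y = 6.39 × 60 = 383.4 kips.
Try a within the flange: a = T/(0.85 f'_c b_f) = 383.4/(0.85 × 3.5 × 26) = 4.957 in.
a = 4.957 > h_f = 3.3 in: the block extends into the web. Split into flange-overhang and web parts.
C_f = 0.85 f'_c (b_f − b_w) h_f = 0.85 × 3.5 × (26 − 13.8) × 3.3 = 119.8 kips.
Remaining web compression depth: a_w = (T − C_f)/(0.85 f'_c b_w) = (383.4 − 119.8)/(0.85 × 3.5 × 13.8) = 6.421 in.
M_n = C_f(d − h_f/2) + (T − C_f)(d − a_w/2) = 119.8 × (28.9 − 1.65) + 263.6 × (28.9 − 3.2105) = 3264.6 + 6771.8 = 10036.4 kip·in.
M_n = 10036.4/12 = 836.37 kip·ft.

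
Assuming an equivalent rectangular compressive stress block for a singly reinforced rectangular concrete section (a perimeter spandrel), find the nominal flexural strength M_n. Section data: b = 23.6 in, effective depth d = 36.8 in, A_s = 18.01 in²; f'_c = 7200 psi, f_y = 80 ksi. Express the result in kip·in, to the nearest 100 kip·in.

M_n ≈ 45800 kip·in

T = A_s f_y = 18.01 × 80 = 1440.8 kips.
a = T/(0.85 f'_c b) = 1440.8/(0.85 × 7.2 × 23.6) = 9.976 in.
M_n = T(d − a/2) = 1440.8 × (36.8 − 4.988) = 45834.7 kip·in.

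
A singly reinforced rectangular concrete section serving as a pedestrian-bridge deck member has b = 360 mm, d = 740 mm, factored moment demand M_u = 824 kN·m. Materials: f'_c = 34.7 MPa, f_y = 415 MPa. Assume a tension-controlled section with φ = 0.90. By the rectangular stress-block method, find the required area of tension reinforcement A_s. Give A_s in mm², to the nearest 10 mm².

M_n = M_u/φ = 824/0.90 = 915.556 kN·m.
With M_n = 0.85 f'_c a b (d − a/2), solve the quadratic for a:
a = d − √(d² − 2M_n/(0.85 f'_c b)) = 740 − √(740² − 2 × 915.556×10⁶/(0.85 × 34.7 × 360)) = 127.51 mm.
A_s = 0.85 f'_c a b / f_y = 0.85 × 34.7 × 127.51 × 360 / 415 = 3262.5 mm².

A_s ≈ 3260 mm²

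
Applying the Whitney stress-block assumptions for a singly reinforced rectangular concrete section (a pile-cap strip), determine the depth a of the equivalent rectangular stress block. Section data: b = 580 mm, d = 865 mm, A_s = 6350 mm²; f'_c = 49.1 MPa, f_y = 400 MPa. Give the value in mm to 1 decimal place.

T = A_s f_y = 6350 × 400 = 2540000 N = 2540 kN.
Setting C = 0.85 f'_c a b equal to T: a = 2540000/(0.85 × 49.1 × 580) = 104.9 mm.

a ≈ 104.9 mm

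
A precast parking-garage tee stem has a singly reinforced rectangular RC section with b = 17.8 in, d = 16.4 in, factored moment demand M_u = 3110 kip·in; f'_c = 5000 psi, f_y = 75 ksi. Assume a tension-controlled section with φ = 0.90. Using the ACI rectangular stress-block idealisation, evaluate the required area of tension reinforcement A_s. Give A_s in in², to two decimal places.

A_s ≈ 3.10 in²

M_n = M_u/φ = 3110/0.90 = 3455.56 kip·in.
From M_n = 0.85 f'_c a b (d − a/2):
a = d − √(d² − 2M_n/(0.85 f'_c b)) = 16.4 − √(16.4² − 2 × 3455.56/(0.85 × 5 × 17.8)) = 3.073 in.
A_s = 0.85 f'_c a b / f_y = 0.85 × 5 × 3.073 × 17.8 / 75 = 3.100 in².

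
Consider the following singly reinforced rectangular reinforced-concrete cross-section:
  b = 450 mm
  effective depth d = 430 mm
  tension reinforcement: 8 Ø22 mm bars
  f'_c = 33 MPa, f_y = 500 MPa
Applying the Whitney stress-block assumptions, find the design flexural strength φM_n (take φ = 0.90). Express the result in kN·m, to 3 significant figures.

φM_n ≈ 506 kN·m

A_s = 8 × 380 = 3040 mm².
T = A_s f_y = 3040 × 500 = 1520000 N = 1520 kN.
From C = T: a = T/(0.85 f'_c b) = 1520000/(0.85 × 33 × 450) = 120.42 mm.
M_n = T(d − a/2) = 1520 kN × (430 − 60.21) mm = 562.08 kN·m.
φM_n = 0.90 × 562.08 = 505.87 kN·m.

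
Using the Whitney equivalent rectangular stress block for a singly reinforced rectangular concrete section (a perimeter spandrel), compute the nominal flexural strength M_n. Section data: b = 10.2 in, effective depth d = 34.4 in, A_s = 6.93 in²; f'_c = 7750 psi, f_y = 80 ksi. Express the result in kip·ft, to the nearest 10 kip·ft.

T = A_s f_y = 6.93 × 80 = 554.4 kips.
a = T/(0.85 f'_c b) = 554.4/(0.85 × 7.75 × 10.2) = 8.251 in.
M_n = T(d − a/2) = 554.4 × (34.4 − 4.1255) = 16784.2 kip·in = 16784.2/12 = 1398.68 kip·ft.

M_n ≈ 1400 kip·ft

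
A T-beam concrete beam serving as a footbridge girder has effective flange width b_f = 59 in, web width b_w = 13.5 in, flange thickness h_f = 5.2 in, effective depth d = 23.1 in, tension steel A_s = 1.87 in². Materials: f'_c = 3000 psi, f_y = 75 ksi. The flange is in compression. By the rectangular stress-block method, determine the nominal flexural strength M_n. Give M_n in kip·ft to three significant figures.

M_n ≈ 265 kip·ft

Tension: T = A_s f_y = 1.87 × 75 = 140.25 kips.
Try a within the flange: a = T/(0.85 f'_c b_f) = 140.25/(0.85 × 3 × 59) = 0.932 in.
Since a = 0.932 ≤ h_f = 5.2 in, the stress block lies entirely in the flange; analyse as a rectangular beam of width b_f.
M_n = T(d − a/2) = 140.25 × (23.1 − 0.466) = 3174.4 kip·in.
M_n = 3174.4/12 = 264.53 kip·ft.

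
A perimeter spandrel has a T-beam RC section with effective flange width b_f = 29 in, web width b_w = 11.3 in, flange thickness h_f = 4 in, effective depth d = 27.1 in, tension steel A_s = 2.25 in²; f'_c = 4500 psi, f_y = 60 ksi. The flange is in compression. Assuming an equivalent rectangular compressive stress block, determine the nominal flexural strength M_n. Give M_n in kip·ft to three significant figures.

M_n ≈ 298 kip·ft

Tension: T = A_s f_y = 2.25 × 60 = 135 kips.
Try a within the flange: a = T/(0.85 f'_c b_f) = 135/(0.85 × 4.5 × 29) = 1.217 in.
Since a = 1.217 ≤ h_f = 4 in, the stress block lies entirely in the flange; analyse as a rectangular beam of width b_f.
M_n = T(d − a/2) = 135 × (27.1 − 0.6085) = 3576.4 kip·in.
M_n = 3576.4/12 = 298.03 kip·ft.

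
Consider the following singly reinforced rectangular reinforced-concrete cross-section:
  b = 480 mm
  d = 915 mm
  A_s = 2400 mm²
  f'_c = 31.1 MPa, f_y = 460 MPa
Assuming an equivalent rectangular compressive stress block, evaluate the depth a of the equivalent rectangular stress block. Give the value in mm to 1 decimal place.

a ≈ 87.0 mm

T = A_s f_y = 2400 × 460 = 1104000 N = 1104 kN.
Setting C = 0.85 f'_c a b equal to T: a = 1104000/(0.85 × 31.1 × 480) = 87.0 mm.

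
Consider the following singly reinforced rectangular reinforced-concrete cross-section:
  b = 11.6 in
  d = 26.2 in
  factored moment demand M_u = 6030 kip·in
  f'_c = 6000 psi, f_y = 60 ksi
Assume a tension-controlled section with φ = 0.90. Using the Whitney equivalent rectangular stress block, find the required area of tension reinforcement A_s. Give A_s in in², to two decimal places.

A_s ≈ 4.69 in²

M_n = M_u/φ = 6030/0.90 = 6700 kip·in.
From M_n = 0.85 f'_c a b (d − a/2):
a = d − √(d² − 2M_n/(0.85 f'_c b)) = 26.2 − √(26.2² − 2 × 6700/(0.85 × 6 × 11.6)) = 4.754 in.
A_s = 0.85 f'_c a b / f_y = 0.85 × 6 × 4.754 × 11.6 / 60 = 4.687 in².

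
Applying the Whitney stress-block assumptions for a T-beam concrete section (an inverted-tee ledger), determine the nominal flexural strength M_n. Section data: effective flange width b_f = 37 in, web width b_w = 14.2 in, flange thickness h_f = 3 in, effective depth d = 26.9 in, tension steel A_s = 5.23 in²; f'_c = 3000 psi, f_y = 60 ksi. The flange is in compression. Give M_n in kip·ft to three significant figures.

Tension: T = A_s f_y = 5.23 × 60 = 313.8 kips.
Try a within the flange: a = T/(0.85 f'_c b_f) = 313.8/(0.85 × 3 × 37) = 3.326 in.
a = 3.326 > h_f = 3 in: the block extends into the web. Split into flange-overhang and web parts.
C_f = 0.85 f'_c (b_f − b_w) h_f = 0.85 × 3 × (37 − 14.2) × 3 = 174.4 kips.
Remaining web compression depth: a_w = (T − C_f)/(0.85 f'_c b_w) = (313.8 − 174.4)/(0.85 × 3 × 14.2) = 3.850 in.
M_n = C_f(d − h_f/2) + (T − C_f)(d − a_w/2) = 174.4 × (26.9 − 1.5) + 139.4 × (26.9 − 1.925) = 4429.8 + 3481.5 = 7911.3 kip·in.
M_n = 7911.3/12 = 659.28 kip·ft.

M_n ≈ 659 kip·ft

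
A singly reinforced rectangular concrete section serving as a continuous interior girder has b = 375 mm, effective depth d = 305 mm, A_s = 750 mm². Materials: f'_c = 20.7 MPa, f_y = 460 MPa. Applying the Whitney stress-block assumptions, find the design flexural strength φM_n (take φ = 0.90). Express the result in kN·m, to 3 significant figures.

φM_n ≈ 86.6 kN·m

T = A_s f_y = 750 × 460 = 345000 N = 345 kN.
From C = T: a = T/(0.85 f'_c b) = 345000/(0.85 × 20.7 × 375) = 52.29 mm.
M_n = T(d − a/2) = 345 kN × (305 − 26.145) mm = 96.20 kN·m.
φM_n = 0.90 × 96.20 = 86.58 kN·m.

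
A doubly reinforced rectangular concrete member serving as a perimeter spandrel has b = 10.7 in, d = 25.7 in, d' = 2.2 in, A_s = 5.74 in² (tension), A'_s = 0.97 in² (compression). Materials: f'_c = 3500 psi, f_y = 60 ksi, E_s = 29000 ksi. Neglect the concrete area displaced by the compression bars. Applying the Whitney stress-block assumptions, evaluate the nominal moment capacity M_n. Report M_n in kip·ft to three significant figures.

M_n ≈ 620 kip·ft

Assume both steels yield.
a = (A_s − A'_s) f_y/(0.85 f'_c b) = (5.74 − 0.97) × 60/(0.85 × 3.5 × 10.7) = 8.991 in.
c = a/β₁ = 8.991/0.85 = 10.578 in; ε'_s = 0.003(c − d')/c = 0.0024 ≥ ε_y = 0.0021, so the compression steel yields.
M_n = (A_s − A'_s) f_y (d − a/2) + A'_s f_y (d − d') = 286.2 × (25.7 − 4.4955) + 58.2 × (25.7 − 2.2) = 6068.7 + 1367.7 = 7436.4 kip·in = 7436.4/12 = 619.70 kip·ft.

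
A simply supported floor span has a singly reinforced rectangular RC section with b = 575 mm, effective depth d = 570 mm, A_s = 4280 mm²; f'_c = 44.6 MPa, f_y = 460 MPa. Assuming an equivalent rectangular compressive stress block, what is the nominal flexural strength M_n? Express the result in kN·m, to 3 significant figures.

T = A_s f_y = 4280 × 460 = 1968800 N = 1968.8 kN.
From C = T: a = T/(0.85 f'_c b) = 1968800/(0.85 × 44.6 × 575) = 90.32 mm.
M_n = T(d − a/2) = 1968.8 kN × (570 − 45.16) mm = 1033.30 kN·m.

M_n ≈ 1030 kN·m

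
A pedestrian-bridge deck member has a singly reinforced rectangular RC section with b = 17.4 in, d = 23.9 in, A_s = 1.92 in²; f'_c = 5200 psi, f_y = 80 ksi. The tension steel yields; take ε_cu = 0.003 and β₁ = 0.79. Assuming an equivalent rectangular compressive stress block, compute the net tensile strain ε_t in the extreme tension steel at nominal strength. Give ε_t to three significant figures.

a = A_s f_y/(0.85 f'_c b) = 1.997 in.
β₁ = 0.79, so c = a/β₁ = 1.997/0.79 = 2.528 in.
From the linear strain diagram with ε_cu = 0.003: ε_t = 0.003 (d − c)/c = 0.003 × (23.9 − 2.528)/2.528 = 0.0254.
Since ε_t ≥ 0.005, the section is tension-controlled.

ε_t ≈ 0.0254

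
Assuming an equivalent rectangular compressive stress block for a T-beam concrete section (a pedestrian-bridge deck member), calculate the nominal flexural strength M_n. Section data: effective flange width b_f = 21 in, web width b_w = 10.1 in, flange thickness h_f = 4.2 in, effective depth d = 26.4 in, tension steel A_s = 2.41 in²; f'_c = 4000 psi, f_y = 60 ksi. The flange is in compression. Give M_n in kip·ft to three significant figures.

Tension: T = A_s f_y = 2.41 × 60 = 144.6 kips.
Try a within the flange: a = T/(0.85 f'_c b_f) = 144.6/(0.85 × 4 × 21) = 2.025 in.
Since a = 2.025 ≤ h_f = 4.2 in, the stress block lies entirely in the flange; analyse as a rectangular beam of width b_f.
M_n = T(d − a/2) = 144.6 × (26.4 − 1.0125) = 3671.0 kip·in.
M_n = 3671.0/12 = 305.92 kip·ft.

M_n ≈ 306 kip·ft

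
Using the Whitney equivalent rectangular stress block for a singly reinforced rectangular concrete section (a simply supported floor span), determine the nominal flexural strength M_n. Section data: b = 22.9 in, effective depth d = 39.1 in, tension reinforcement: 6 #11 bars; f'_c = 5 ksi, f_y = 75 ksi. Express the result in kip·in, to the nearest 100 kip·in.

M_n ≈ 24900 kip·in

A_s = 6 × 1.56 = 9.36 in².
T = A_s f_y = 9.36 × 75 = 702 kips.
a = T/(0.85 f'_c b) = 702/(0.85 × 5 × 22.9) = 7.213 in.
M_n = T(d − a/2) = 702 × (39.1 − 3.6065) = 24916.4 kip·in.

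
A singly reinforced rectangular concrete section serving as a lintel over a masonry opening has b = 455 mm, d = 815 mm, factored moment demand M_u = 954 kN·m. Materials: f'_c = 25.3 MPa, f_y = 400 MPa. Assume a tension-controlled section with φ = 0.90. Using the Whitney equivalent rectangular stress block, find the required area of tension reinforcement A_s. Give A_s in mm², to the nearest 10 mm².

M_n = M_u/φ = 954/0.90 = 1060 kN·m.
With M_n = 0.85 f'_c a b (d − a/2), solve the quadratic for a:
a = d − √(d² − 2M_n/(0.85 f'_c b)) = 815 − √(815² − 2 × 1060×10⁶/(0.85 × 25.3 × 455)) = 146.00 mm.
A_s = 0.85 f'_c a b / f_y = 0.85 × 25.3 × 146.00 × 455 / 400 = 3571.4 mm².

A_s ≈ 3570 mm²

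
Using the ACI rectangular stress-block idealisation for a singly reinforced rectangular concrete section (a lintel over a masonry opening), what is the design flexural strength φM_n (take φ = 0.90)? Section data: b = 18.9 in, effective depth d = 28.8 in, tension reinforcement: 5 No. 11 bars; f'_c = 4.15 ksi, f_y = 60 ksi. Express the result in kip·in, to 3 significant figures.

φM_n ≈ 10700 kip·in

A_s = 5 × 1.56 = 7.8 in².
T = A_s f_y = 7.8 × 60 = 468 kips.
a = T/(0.85 f'_c b) = 468/(0.85 × 4.15 × 18.9) = 7.020 in.
M_n = T(d − a/2) = 468 × (28.8 − 3.51) = 11835.7 kip·in.
φM_n = 0.90 × 11835.7 = 10652.1 kip·in.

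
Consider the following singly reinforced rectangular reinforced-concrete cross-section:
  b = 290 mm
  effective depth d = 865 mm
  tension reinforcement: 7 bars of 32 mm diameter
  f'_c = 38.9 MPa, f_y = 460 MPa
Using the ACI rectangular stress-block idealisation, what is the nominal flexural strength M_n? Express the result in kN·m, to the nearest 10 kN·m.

M_n ≈ 1890 kN·m

A_s = 7 × 804 = 5628 mm².
T = A_s f_y = 5628 × 460 = 2588880 N = 2588.88 kN.
From C = T: a = T/(0.85 f'_c b) = 2588880/(0.85 × 38.9 × 290) = 269.99 mm.
M_n = T(d − a/2) = 2588.88 kN × (865 − 134.995) mm = 1889.90 kN·m.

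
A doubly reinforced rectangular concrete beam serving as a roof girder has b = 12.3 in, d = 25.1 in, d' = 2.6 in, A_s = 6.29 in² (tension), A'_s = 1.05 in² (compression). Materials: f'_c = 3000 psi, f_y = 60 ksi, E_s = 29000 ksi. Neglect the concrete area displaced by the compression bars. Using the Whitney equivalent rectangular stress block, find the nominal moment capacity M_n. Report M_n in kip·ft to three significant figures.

Assume both steels yield.
a = (A_s − A'_s) f_y/(0.85 f'_c b) = (6.29 − 1.05) × 60/(0.85 × 3 × 12.3) = 10.024 in.
c = a/β₁ = 10.024/0.85 = 11.793 in; ε'_s = 0.003(c − d')/c = 0.0023 ≥ ε_y = 0.0021, so the compression steel yields.
M_n = (A_s − A'_s) f_y (d − a/2) + A'_s f_y (d − d') = 314.4 × (25.1 − 5.012) + 63 × (25.1 − 2.6) = 6315.7 + 1417.5 = 7733.2 kip·in = 7733.2/12 = 644.43 kip·ft.

M_n ≈ 644 kip·ft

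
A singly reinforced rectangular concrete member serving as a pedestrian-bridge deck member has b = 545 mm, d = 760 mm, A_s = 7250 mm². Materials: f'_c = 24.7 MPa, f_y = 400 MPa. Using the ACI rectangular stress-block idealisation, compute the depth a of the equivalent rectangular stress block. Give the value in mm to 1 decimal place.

a ≈ 253.4 mm

T = A_s f_y = 7250 × 400 = 2900000 N = 2900 kN.
Setting C = 0.85 f'_c a b equal to T: a = 2900000/(0.85 × 24.7 × 545) = 253.4 mm.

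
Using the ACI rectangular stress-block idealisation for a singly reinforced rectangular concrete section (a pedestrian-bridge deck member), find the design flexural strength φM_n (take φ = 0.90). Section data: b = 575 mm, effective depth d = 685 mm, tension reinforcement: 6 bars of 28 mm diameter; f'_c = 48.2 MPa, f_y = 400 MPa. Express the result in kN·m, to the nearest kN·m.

φM_n ≈ 870 kN·m

A_s = 6 × 616 = 3696 mm².
T = A_s f_y = 3696 × 400 = 1478400 N = 1478.4 kN.
From C = T: a = T/(0.85 f'_c b) = 1478400/(0.85 × 48.2 × 575) = 62.76 mm.
M_n = T(d − a/2) = 1478.4 kN × (685 − 31.38) mm = 966.31 kN·m.
φM_n = 0.90 × 966.31 = 869.68 kN·m.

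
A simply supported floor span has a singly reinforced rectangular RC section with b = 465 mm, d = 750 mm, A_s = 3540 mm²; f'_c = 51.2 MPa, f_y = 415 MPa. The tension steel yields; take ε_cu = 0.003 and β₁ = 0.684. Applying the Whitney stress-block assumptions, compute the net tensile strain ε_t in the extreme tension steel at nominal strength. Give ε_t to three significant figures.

ε_t ≈ 0.0182

a = A_s f_y/(0.85 f'_c b) = 72.60 mm.
β₁ = 0.684, so c = a/β₁ = 72.60/0.684 = 106.14 mm.
From the linear strain diagram with ε_cu = 0.003: ε_t = 0.003 (d − c)/c = 0.003 × (750 − 106.14)/106.14 = 0.0182.
Since ε_t ≥ 0.005, the section is tension-controlled.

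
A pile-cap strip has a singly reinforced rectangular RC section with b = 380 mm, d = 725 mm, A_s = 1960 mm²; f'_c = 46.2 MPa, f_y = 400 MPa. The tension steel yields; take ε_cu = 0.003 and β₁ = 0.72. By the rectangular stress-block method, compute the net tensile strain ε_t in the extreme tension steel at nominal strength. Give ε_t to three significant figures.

a = A_s f_y/(0.85 f'_c b) = 52.54 mm.
β₁ = 0.72, so c = a/β₁ = 52.54/0.72 = 72.97 mm.
From the linear strain diagram with ε_cu = 0.003: ε_t = 0.003 (d − c)/c = 0.003 × (725 − 72.97)/72.97 = 0.0268.
Since ε_t ≥ 0.005, the section is tension-controlled.

ε_t ≈ 0.0268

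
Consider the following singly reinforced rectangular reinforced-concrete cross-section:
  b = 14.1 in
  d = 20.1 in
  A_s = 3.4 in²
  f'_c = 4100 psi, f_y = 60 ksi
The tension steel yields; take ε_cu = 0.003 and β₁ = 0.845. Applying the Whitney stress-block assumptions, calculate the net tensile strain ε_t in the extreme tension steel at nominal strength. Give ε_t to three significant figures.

a = A_s f_y/(0.85 f'_c b) = 4.152 in.
β₁ = 0.845, so c = a/β₁ = 4.152/0.845 = 4.914 in.
From the linear strain diagram with ε_cu = 0.003: ε_t = 0.003 (d − c)/c = 0.003 × (20.1 − 4.914)/4.914 = 0.00927.
Since ε_t ≥ 0.005, the section is tension-controlled.

ε_t ≈ 0.00927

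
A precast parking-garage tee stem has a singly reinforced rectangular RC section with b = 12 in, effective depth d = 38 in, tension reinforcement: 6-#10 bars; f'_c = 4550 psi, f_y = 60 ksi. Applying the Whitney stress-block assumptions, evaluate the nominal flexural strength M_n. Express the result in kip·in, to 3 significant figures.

M_n ≈ 15100 kip·in

A_s = 6 × 1.27 = 7.62 in².
T = A_s f_y = 7.62 × 60 = 457.2 kips.
a = T/(0.85 f'_c b) = 457.2/(0.85 × 4.55 × 12) = 9.851 in.
M_n = T(d − a/2) = 457.2 × (38 − 4.9255) = 15121.7 kip·in.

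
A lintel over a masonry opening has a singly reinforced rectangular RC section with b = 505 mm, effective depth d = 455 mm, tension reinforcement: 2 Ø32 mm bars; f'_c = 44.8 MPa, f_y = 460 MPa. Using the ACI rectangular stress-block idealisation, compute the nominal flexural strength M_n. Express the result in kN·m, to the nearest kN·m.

M_n ≈ 322 kN·m

A_s = 2 × 804 = 1608 mm².
T = A_s f_y = 1608 × 460 = 739680 N = 739.68 kN.
From C = T: a = T/(0.85 f'_c b) = 739680/(0.85 × 44.8 × 505) = 38.46 mm.
M_n = T(d − a/2) = 739.68 kN × (455 − 19.23) mm = 322.33 kN·m.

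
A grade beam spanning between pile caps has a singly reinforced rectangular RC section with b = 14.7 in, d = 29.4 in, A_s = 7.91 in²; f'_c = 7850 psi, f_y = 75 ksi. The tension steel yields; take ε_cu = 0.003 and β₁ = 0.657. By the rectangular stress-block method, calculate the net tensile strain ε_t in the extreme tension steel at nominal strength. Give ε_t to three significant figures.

ε_t ≈ 0.00658

a = A_s f_y/(0.85 f'_c b) = 6.048 in.
β₁ = 0.657, so c = a/β₁ = 6.048/0.657 = 9.205 in.
From the linear strain diagram with ε_cu = 0.003: ε_t = 0.003 (d − c)/c = 0.003 × (29.4 − 9.205)/9.205 = 0.00658.
Since ε_t ≥ 0.005, the section is tension-controlled.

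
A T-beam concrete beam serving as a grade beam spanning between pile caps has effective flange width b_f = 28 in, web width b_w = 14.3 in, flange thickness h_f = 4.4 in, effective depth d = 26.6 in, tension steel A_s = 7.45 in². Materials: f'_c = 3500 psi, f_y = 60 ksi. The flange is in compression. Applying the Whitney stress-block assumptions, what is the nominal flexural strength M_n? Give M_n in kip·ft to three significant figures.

M_n ≈ 888 kip·ft

Tension: T = A_s f_y = 7.45 × 60 = 447 kips.
Try a within the flange: a = T/(0.85 f'_c b_f) = 447/(0.85 × 3.5 × 28) = 5.366 in.
a = 5.366 > h_f = 4.4 in: the block extends into the web. Split into flange-overhang and web parts.
C_f = 0.85 f'_c (b_f − b_w) h_f = 0.85 × 3.5 × (28 − 14.3) × 4.4 = 179.3 kips.
Remaining web compression depth: a_w = (T − C_f)/(0.85 f'_c b_w) = (447 − 179.3)/(0.85 × 3.5 × 14.3) = 6.293 in.
M_n = C_f(d − h_f/2) + (T − C_f)(d − a_w/2) = 179.3 × (26.6 − 2.2) + 267.7 × (26.6 − 3.1465) = 4374.9 + 6278.5 = 10653.4 kip·in.
M_n = 10653.4/12 = 887.78 kip·ft.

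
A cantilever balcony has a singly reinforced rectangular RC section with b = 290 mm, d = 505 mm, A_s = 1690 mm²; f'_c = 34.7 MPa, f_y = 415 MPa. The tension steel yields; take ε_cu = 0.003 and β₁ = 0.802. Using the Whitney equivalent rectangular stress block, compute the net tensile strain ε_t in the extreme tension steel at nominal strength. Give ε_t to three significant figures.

a = A_s f_y/(0.85 f'_c b) = 82.00 mm.
β₁ = 0.802, so c = a/β₁ = 82.00/0.802 = 102.24 mm.
From the linear strain diagram with ε_cu = 0.003: ε_t = 0.003 (d − c)/c = 0.003 × (505 − 102.24)/102.24 = 0.0118.
Since ε_t ≥ 0.005, the section is tension-controlled.

ε_t ≈ 0.0118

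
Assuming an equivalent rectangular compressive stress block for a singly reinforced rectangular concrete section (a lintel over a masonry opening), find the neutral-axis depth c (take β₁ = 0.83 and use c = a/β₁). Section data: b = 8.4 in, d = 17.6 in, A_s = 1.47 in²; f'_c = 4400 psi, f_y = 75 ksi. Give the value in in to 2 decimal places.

c ≈ 4.23 in

T = A_s f_y = 1.47 × 75 = 110.25 kips.
a = T/(0.85 f'_c b) = 110.25/(0.85 × 4.4 × 8.4) = 3.5094 in.
With β₁ = 0.83, c = a/β₁ = 3.5094/0.83 = 4.23 in.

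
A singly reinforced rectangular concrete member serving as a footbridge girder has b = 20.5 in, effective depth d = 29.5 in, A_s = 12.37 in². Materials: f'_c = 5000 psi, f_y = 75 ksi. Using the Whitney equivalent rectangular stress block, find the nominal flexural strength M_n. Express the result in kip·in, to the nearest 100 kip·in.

T = A_s f_y = 12.37 × 75 = 927.75 kips.
a = T/(0.85 f'_c b) = 927.75/(0.85 × 5 × 20.5) = 10.648 in.
M_n = T(d − a/2) = 927.75 × (29.5 − 5.324) = 22429.3 kip·in.

M_n ≈ 22400 kip·in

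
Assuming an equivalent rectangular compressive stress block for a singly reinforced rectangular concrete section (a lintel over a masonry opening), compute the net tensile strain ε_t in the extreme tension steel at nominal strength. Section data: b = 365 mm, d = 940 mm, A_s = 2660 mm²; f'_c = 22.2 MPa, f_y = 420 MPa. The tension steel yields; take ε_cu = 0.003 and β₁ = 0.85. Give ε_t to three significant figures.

ε_t ≈ 0.0118

a = A_s f_y/(0.85 f'_c b) = 162.21 mm.
β₁ = 0.85, so c = a/β₁ = 162.21/0.85 = 190.84 mm.
From the linear strain diagram with ε_cu = 0.003: ε_t = 0.003 (d − c)/c = 0.003 × (940 − 190.84)/190.84 = 0.0118.
Since ε_t ≥ 0.005, the section is tension-controlled.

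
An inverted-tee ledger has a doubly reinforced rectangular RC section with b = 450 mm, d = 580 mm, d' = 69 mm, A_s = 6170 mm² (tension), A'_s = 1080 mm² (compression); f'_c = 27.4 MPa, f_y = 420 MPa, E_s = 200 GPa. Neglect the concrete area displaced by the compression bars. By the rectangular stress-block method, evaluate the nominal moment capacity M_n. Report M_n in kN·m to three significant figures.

M_n ≈ 1250 kN·m

Assume both tension and compression steel yield.
Net tension couple steel: A_s − A'_s = 5090 mm².
a = (A_s − A'_s) f_y / (0.85 f'_c b) = 2137800/(0.85 × 27.4 × 450) = 203.98 mm.
c = a/β₁ = 203.98/0.85 = 239.98 mm; ε'_s = 0.003(c − d')/c = 0.0021 ≥ f_y/E_s = 0.0021, so compression steel does yield.
M_n = (A_s − A'_s) f_y (d − a/2) + A'_s f_y (d − d') = [2137800 × (580 − 101.99) + 453600 × (580 − 69)] × 10⁻⁶ = 1021.89 + 231.79 = 1253.68 kN·m.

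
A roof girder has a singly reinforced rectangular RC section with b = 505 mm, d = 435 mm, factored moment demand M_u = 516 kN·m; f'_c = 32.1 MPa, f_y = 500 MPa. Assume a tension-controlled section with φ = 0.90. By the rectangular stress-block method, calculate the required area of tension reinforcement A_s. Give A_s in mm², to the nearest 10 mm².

A_s ≈ 3020 mm²

M_n = M_u/φ = 516/0.90 = 573.333 kN·m.
With M_n = 0.85 f'_c a b (d − a/2), solve the quadratic for a:
a = d − √(d² − 2M_n/(0.85 f'_c b)) = 435 − √(435² − 2 × 573.333×10⁶/(0.85 × 32.1 × 505)) = 109.41 mm.
A_s = 0.85 f'_c a b / f_y = 0.85 × 32.1 × 109.41 × 505 / 500 = 3015.1 mm².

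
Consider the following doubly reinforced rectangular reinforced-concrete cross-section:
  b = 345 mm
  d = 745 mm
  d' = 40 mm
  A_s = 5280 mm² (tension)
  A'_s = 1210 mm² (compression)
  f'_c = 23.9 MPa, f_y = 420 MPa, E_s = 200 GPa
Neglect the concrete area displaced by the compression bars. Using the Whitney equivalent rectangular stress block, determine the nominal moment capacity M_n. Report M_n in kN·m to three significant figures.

Assume both tension and compression steel yield.
Net tension couple steel: A_s − A'_s = 4070 mm².
a = (A_s − A'_s) f_y / (0.85 f'_c b) = 1709400/(0.85 × 23.9 × 345) = 243.90 mm.
c = a/β₁ = 243.90/0.85 = 286.94 mm; ε'_s = 0.003(c − d')/c = 0.0026 ≥ f_y/E_s = 0.0021, so compression steel does yield.
M_n = (A_s − A'_s) f_y (d − a/2) + A'_s f_y (d − d') = [1709400 × (745 − 121.95) + 508200 × (745 − 40)] × 10⁻⁶ = 1065.04 + 358.28 = 1423.32 kN·m.

M_n ≈ 1420 kN·m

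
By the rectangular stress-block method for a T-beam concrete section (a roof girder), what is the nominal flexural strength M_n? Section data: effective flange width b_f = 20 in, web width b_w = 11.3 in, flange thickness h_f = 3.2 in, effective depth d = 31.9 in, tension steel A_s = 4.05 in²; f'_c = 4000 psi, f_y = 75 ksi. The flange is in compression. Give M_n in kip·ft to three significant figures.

M_n ≈ 747 kip·ft

Tension: T = A_s f_y = 4.05 × 75 = 303.75 kips.
Try a within the flange: a = T/(0.85 f'_c b_f) = 303.75/(0.85 × 4 × 20) = 4.467 in.
a = 4.467 > h_f = 3.2 in: the block extends into the web. Split into flange-overhang and web parts.
C_f = 0.85 f'_c (b_f − b_w) h_f = 0.85 × 4 × (20 − 11.3) × 3.2 = 94.7 kips.
Remaining web compression depth: a_w = (T − C_f)/(0.85 f'_c b_w) = (303.75 − 94.7)/(0.85 × 4 × 11.3) = 5.441 in.
M_n = C_f(d − h_f/2) + (T − C_f)(d − a_w/2) = 94.7 × (31.9 − 1.6) + 209.05 × (31.9 − 2.7205) = 2869.4 + 6100.0 = 8969.4 kip·in.
M_n = 8969.4/12 = 747.45 kip·ft.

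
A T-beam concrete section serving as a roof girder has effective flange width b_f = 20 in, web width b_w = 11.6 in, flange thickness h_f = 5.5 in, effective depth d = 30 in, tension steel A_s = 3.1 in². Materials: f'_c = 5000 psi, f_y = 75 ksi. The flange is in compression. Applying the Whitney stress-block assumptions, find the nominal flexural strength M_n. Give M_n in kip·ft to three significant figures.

M_n ≈ 555 kip·ft

Tension: T = A_s f_y = 3.1 × 75 = 232.5 kips.
Try a within the flange: a = T/(0.85 f'_c b_f) = 232.5/(0.85 × 5 × 20) = 2.735 in.
Since a = 2.735 ≤ h_f = 5.5 in, the stress block lies entirely in the flange; analyse as a rectangular beam of width b_f.
M_n = T(d − a/2) = 232.5 × (30 − 1.3675) = 6657.1 kip·in.
M_n = 6657.1/12 = 554.76 kip·ft.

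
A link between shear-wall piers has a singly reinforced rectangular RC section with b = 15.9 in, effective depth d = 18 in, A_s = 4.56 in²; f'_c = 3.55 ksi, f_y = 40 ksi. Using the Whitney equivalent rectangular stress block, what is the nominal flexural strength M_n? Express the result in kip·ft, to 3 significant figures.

T = A_s f_y = 4.56 × 40 = 182.4 kips.
a = T/(0.85 f'_c b) = 182.4/(0.85 × 3.55 × 15.9) = 3.802 in.
M_n = T(d − a/2) = 182.4 × (18 − 1.901) = 2936.5 kip·in = 2936.5/12 = 244.71 kip·ft.

M_n ≈ 245 kip·ft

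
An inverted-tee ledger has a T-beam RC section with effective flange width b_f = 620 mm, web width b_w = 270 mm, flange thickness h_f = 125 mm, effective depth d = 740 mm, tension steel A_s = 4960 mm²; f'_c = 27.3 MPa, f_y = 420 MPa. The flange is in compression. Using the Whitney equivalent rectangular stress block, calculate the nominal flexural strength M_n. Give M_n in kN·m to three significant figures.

M_n ≈ 1390 kN·m

Tension: T = A_s f_y = 4960 × 420 = 2083200 N.
Try a within the flange: a = T/(0.85 f'_c b_f) = 2083200/(0.85 × 27.3 × 620) = 144.80 mm.
a = 144.80 > h_f = 125 mm: the block extends into the web. Split into flange-overhang and web parts.
C_f = 0.85 f'_c (b_f − b_w) h_f = 0.85 × 27.3 × (620 − 270) × 125 = 1015219 N.
Remaining web compression depth: a_w = (T − C_f)/(0.85 f'_c b_w) = (2083200 − 1015219)/(0.85 × 27.3 × 270) = 170.46 mm.
M_n = C_f(d − h_f/2) + (T − C_f)(d − a_w/2) = 1015219 × (740 − 62.5) + 1067981 × (740 − 85.23) = 687.81 + 699.28 = 1387.09 × 10⁶ N·mm.
M_n = 1387.09 kN·m.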